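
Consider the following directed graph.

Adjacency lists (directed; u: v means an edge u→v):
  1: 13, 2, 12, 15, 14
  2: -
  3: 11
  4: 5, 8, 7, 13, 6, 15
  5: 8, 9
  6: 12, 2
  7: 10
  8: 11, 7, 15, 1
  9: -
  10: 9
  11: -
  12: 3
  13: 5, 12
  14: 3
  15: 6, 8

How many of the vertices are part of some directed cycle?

5

A vertex is on a directed cycle iff it belongs to a strongly connected component of size ≥ 2 (or has a self-loop).
The vertices on cycles are {1, 5, 8, 13, 15} — 5 in total.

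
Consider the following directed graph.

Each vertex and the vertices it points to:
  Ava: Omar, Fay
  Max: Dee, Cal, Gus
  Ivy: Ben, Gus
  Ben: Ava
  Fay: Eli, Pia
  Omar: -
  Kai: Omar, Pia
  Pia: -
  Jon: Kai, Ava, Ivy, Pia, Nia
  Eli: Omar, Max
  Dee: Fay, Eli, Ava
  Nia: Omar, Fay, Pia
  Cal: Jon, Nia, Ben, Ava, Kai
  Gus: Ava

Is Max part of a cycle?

Yes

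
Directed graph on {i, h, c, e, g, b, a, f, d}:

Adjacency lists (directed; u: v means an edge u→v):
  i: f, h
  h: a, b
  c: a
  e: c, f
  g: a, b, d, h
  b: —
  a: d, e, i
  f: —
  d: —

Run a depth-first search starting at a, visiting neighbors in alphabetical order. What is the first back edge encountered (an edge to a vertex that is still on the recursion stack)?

c->a

DFS from a (visiting neighbors in alphabetical order); mark gray on enter, black on exit:
a gray
  d gray
  d black
  e gray
    c gray
      c→a: a is gray → back edge
First back edge: c → a.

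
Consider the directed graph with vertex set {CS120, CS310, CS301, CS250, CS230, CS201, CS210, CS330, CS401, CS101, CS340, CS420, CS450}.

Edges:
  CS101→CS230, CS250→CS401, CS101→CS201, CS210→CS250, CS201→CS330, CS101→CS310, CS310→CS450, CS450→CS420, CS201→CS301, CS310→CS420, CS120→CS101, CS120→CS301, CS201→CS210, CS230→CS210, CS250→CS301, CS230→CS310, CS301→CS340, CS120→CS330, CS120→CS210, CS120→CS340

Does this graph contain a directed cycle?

DFS with white/gray/black marking, starting from CS201:
CS201 gray
  CS210 gray
    CS250 gray
      CS301 gray
        CS340 gray
        CS340 black
      CS301 black
      CS401 gray
      CS401 black
    CS250 black
  CS210 black
  CS201→CS301: CS301 black — skip
  CS330 gray
  CS330 black
CS201 black
CS120 gray
  CS101 gray
    CS230 gray
      CS230→CS210: CS210 black — skip
      CS310 gray
        CS450 gray
          CS420 gray
          CS420 black
        CS450 black
        CS310→CS420: CS420 black — skip
      CS310 black
    CS230 black
    CS101→CS201: CS201 black — skip
    CS101→CS310: CS310 black — skip
  CS101 black
  CS120→CS330: CS330 black — skip
  CS120→CS340: CS340 black — skip
  CS120→CS210: CS210 black — skip
  CS120→CS301: CS301 black — skip
CS120 black
Every edge goes to a white or black vertex — no back edge, so the graph is acyclic.

No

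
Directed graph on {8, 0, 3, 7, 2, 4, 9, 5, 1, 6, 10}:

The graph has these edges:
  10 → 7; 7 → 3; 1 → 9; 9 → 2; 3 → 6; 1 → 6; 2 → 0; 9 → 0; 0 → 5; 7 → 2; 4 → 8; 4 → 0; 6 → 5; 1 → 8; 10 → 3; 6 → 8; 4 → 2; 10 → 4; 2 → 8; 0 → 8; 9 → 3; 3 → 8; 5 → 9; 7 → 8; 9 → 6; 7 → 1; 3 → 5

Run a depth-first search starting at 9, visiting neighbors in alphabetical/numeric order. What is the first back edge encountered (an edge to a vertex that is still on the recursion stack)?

5→9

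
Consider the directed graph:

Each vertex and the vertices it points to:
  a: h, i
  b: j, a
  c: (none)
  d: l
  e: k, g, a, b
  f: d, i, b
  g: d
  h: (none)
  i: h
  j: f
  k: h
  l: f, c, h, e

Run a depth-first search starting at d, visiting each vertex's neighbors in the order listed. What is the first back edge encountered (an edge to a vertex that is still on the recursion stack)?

f→d

DFS from d (visiting each vertex's neighbors in the order listed); mark gray on enter, black on exit:
d gray
  l gray
    f gray
      f→d: d is gray → back edge
First back edge: f → d.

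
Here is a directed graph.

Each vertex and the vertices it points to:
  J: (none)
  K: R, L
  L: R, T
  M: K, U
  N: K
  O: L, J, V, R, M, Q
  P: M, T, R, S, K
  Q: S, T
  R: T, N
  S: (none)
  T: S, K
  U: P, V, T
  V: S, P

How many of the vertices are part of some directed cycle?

9

A vertex is on a directed cycle iff it belongs to a strongly connected component of size ≥ 2 (or has a self-loop).
The vertices on cycles are {K, L, M, N, P, R, T, U, V} — 9 in total.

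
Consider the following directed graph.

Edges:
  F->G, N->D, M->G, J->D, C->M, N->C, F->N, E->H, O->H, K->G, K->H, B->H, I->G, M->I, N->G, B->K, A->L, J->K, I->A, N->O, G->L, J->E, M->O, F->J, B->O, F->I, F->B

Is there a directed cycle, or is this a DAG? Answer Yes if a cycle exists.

DFS with white/gray/black marking, starting from M:
M gray
  O gray
    H gray
    H black
  O black
  I gray
    G gray
      L gray
      L black
    G black
    A gray
      A→L: L black — skip
    A black
  I black
  M→G: G black — skip
M black
N gray
  C gray
    C→M: M black — skip
  C black
  D gray
  D black
  N→O: O black — skip
  N→G: G black — skip
N black
F gray
  F→N: N black — skip
  J gray
    K gray
      K→G: G black — skip
      K→H: H black — skip
    K black
    J→D: D black — skip
    E gray
      E→H: H black — skip
    E black
  J black
  F→I: I black — skip
  B gray
    B→K: K black — skip
    B→O: O black — skip
    B→H: H black — skip
  B black
  F→G: G black — skip
F black
Every edge goes to a white or black vertex — no back edge, so the graph is acyclic.

No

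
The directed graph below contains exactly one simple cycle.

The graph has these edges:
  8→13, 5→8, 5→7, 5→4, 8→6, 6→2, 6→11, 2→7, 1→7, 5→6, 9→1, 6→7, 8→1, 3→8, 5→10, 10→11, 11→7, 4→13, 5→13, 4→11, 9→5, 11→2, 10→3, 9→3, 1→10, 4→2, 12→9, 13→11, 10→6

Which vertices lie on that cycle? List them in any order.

1, 3, 8, 10

DFS with gray/black marking from 3:
3 gray
  8 gray
    1 gray
      10 gray
        11 gray
          7 gray
          7 black
          2 gray
            2→7: 7 black — skip
          2 black
        11 black
        6 gray
          6→7: 7 black — skip
          6→2: 2 black — skip
          6→11: 11 black — skip
        6 black
        10→3: 3 is gray → back edge
Back edge closes the cycle 3 → 8 → 1 → 10 → 3; its vertices are {1, 3, 8, 10}.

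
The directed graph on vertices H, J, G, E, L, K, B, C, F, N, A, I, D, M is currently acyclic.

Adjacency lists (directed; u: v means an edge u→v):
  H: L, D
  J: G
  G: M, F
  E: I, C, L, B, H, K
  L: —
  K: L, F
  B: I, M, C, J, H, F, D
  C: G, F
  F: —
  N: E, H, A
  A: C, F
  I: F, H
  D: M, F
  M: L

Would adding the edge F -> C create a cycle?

Adding F→C creates a cycle iff C can already reach F.
Path from C: C → F.
So C → … → F → C is a cycle.

Yes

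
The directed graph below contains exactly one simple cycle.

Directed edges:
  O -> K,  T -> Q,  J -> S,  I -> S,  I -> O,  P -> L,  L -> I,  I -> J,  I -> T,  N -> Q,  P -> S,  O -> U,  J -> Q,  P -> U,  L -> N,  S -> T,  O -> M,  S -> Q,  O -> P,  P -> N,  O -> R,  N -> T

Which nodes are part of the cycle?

DFS with gray/black marking from L:
L gray
  N gray
    T gray
      Q gray
      Q black
    T black
    N→Q: Q black — skip
  N black
  I gray
    J gray
      J→Q: Q black — skip
      S gray
        S→T: T black — skip
        S→Q: Q black — skip
      S black
    J black
    I→T: T black — skip
    O gray
      P gray
        P→S: S black — skip
        U gray
        U black
        P→N: N black — skip
        P→L: L is gray → back edge
Back edge closes the cycle L → I → O → P → L; its vertices are {I, L, O, P}.

I, L, O, P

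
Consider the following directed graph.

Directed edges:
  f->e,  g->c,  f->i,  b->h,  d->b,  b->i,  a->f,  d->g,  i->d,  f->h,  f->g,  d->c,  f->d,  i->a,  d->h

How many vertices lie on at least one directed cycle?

A vertex is on a directed cycle iff it belongs to a strongly connected component of size ≥ 2 (or has a self-loop).
The vertices on cycles are {a, b, d, f, i} — 5 in total.

5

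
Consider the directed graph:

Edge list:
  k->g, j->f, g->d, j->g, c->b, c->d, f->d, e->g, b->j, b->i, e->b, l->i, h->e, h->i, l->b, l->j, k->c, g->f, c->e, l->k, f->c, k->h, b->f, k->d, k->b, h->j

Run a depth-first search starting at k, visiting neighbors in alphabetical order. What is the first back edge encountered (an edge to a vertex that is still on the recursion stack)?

DFS from k (visiting neighbors in alphabetical order); mark gray on enter, black on exit:
k gray
  b gray
    f gray
      c gray
        c→b: b is gray → back edge
First back edge: c → b.

c→b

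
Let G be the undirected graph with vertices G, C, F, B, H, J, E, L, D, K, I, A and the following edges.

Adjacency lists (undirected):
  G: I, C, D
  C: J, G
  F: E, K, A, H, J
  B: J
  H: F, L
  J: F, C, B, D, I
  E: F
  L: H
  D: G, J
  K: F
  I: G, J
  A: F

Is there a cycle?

Yes

DFS, tracking each vertex's parent; an edge to a visited non-parent vertex closes a cycle.
Start from A:
visit A (parent –)
  visit F (parent A)
    visit E (parent F)
      E–F: parent, skip
    visit K (parent F)
      K–F: parent, skip
    F–A: parent, skip
    visit H (parent F)
      H–F: parent, skip
      visit L (parent H)
        L–H: parent, skip
    visit J (parent F)
      J–F: parent, skip
      visit C (parent J)
        C–J: parent, skip
        visit G (parent C)
          visit I (parent G)
            I–G: parent, skip
            I–J: J visited and ≠ parent → cycle
Cycle: J – C – G – I – J.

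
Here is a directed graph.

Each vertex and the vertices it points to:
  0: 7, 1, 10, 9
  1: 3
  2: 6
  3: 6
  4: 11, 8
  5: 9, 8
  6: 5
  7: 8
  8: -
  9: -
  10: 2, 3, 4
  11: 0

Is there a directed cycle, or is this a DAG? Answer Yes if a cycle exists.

Yes

DFS with white/gray/black marking, starting from 7:
7 gray
  8 gray
  8 black
7 black
0 gray
  0→7: 7 black — skip
  1 gray
    3 gray
      6 gray
        5 gray
          9 gray
          9 black
          5→8: 8 black — skip
        5 black
      6 black
    3 black
  1 black
  10 gray
    2 gray
      2→6: 6 black — skip
    2 black
    10→3: 3 black — skip
    4 gray
      11 gray
        11→0: 0 is gray → back edge
Back edge found, so a cycle exists: 0 → 10 → 4 → 11 → 0.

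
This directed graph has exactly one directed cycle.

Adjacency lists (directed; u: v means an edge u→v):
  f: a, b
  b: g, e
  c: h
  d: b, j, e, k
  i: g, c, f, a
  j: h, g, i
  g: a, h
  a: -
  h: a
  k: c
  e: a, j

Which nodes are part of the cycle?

b, e, f, i, j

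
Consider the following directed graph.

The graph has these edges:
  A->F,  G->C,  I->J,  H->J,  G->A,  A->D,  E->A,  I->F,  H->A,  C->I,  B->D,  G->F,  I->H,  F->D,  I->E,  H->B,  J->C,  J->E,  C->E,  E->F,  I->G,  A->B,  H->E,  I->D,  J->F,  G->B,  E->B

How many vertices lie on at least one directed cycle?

A vertex is on a directed cycle iff it belongs to a strongly connected component of size ≥ 2 (or has a self-loop).
The vertices on cycles are {C, G, H, I, J} — 5 in total.

5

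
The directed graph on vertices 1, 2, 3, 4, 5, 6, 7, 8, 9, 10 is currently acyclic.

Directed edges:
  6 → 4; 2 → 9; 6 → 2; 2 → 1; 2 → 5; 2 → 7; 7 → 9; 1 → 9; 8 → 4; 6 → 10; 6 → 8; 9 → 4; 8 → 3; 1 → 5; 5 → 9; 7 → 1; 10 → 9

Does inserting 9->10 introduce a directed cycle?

Yes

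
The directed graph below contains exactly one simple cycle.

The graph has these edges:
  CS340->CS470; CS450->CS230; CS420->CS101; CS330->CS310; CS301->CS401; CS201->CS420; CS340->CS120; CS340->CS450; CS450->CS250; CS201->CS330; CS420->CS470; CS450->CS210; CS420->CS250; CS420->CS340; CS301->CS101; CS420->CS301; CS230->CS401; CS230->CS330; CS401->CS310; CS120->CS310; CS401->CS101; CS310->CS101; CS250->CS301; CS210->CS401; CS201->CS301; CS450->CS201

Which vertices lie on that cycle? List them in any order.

CS201, CS340, CS420, CS450

DFS with gray/black marking from CS340:
CS340 gray
  CS120 gray
    CS310 gray
      CS101 gray
      CS101 black
    CS310 black
  CS120 black
  CS450 gray
    CS201 gray
      CS420 gray
        CS420→CS101: CS101 black — skip
        CS470 gray
        CS470 black
        CS420→CS340: CS340 is gray → back edge
Back edge closes the cycle CS340 → CS450 → CS201 → CS420 → CS340; its vertices are {CS201, CS340, CS420, CS450}.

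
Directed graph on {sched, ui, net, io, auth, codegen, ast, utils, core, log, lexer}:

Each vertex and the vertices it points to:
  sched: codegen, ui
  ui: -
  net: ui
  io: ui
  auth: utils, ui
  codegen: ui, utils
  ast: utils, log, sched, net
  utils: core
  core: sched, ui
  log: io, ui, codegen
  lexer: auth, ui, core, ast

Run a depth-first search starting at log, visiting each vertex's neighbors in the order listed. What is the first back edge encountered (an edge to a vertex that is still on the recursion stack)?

sched→codegen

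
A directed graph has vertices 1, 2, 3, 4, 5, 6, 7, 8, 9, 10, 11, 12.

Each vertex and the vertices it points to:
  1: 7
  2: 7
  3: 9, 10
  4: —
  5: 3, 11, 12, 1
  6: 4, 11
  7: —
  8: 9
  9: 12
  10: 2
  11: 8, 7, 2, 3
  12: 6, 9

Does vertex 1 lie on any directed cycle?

No

1 lies on a cycle iff there is a path from 1 back to itself.
Exploring from 1, it never reaches itself; equivalently, its strongly connected component is a singleton.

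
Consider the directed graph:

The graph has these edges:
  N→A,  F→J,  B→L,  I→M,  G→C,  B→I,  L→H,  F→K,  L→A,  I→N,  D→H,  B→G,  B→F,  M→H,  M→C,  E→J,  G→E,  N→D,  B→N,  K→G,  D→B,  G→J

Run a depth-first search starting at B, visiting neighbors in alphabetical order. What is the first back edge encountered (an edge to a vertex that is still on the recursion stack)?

D->B

DFS from B (visiting neighbors in alphabetical order); mark gray on enter, black on exit:
B gray
  F gray
    J gray
    J black
    K gray
      G gray
        C gray
        C black
        E gray
          E→J: J black — skip
        E black
        G→J: J black — skip
      G black
    K black
  F black
  B→G: G black — skip
  I gray
    M gray
      M→C: C black — skip
      H gray
      H black
    M black
    N gray
      A gray
      A black
      D gray
        D→B: B is gray → back edge
First back edge: D → B.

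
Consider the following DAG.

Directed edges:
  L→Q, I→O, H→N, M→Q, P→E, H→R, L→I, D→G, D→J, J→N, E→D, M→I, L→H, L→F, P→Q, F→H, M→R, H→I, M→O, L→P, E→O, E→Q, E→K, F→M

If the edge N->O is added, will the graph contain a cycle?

No

Adding N→O creates a cycle iff O can already reach N.
Explore from O: no path reaches N. The graph stays acyclic.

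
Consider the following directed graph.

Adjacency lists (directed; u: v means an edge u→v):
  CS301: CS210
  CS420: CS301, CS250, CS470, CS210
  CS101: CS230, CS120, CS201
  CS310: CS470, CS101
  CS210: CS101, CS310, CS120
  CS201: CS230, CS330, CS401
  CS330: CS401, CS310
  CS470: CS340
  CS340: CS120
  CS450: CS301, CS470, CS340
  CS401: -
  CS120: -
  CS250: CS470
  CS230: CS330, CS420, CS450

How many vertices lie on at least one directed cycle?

9

A vertex is on a directed cycle iff it belongs to a strongly connected component of size ≥ 2 (or has a self-loop).
The vertices on cycles are {CS101, CS201, CS210, CS230, CS301, CS310, CS330, CS420, CS450} — 9 in total.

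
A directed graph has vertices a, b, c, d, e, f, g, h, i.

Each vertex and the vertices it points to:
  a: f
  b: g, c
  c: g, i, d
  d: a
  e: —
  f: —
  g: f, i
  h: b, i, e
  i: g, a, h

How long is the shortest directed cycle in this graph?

2

For each vertex v, BFS finds the shortest path from v back to v.
The shortest such closed walk is i → g → i, length 2.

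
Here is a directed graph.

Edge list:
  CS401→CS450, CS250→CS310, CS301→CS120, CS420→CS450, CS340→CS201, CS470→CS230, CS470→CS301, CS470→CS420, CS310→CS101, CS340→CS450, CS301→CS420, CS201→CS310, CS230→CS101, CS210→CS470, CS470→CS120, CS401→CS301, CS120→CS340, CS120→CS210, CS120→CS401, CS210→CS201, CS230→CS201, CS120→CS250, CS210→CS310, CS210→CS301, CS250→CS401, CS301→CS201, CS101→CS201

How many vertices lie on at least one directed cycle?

A vertex is on a directed cycle iff it belongs to a strongly connected component of size ≥ 2 (or has a self-loop).
The vertices on cycles are {CS101, CS120, CS201, CS210, CS250, CS301, CS310, CS401, CS470} — 9 in total.

9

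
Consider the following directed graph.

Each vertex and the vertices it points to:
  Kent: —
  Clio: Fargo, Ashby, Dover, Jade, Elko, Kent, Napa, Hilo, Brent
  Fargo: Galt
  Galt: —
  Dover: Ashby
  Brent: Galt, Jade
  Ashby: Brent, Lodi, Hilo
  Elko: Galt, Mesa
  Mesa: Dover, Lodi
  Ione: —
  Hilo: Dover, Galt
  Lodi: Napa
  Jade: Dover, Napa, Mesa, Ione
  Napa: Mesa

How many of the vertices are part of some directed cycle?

8

A vertex is on a directed cycle iff it belongs to a strongly connected component of size ≥ 2 (or has a self-loop).
The vertices on cycles are {Hilo, Jade, Lodi, Mesa, Napa, Ashby, Brent, Dover} — 8 in total.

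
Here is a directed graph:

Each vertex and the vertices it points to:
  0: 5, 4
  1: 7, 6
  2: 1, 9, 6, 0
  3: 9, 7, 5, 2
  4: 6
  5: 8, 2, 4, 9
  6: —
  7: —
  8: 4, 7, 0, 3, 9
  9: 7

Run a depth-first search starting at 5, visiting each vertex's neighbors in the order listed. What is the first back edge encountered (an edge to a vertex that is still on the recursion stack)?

0→5

DFS from 5 (visiting each vertex's neighbors in the order listed); mark gray on enter, black on exit:
5 gray
  8 gray
    4 gray
      6 gray
      6 black
    4 black
    7 gray
    7 black
    0 gray
      0→5: 5 is gray → back edge
First back edge: 0 → 5.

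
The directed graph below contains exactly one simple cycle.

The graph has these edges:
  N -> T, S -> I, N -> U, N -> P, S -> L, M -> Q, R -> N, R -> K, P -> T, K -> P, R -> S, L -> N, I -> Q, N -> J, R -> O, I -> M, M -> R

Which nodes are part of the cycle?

I, M, R, S

DFS with gray/black marking from R:
R gray
  N gray
    J gray
    J black
    P gray
      T gray
      T black
    P black
    N→T: T black — skip
    U gray
    U black
  N black
  S gray
    L gray
      L→N: N black — skip
    L black
    I gray
      Q gray
      Q black
      M gray
        M→R: R is gray → back edge
Back edge closes the cycle R → S → I → M → R; its vertices are {I, M, R, S}.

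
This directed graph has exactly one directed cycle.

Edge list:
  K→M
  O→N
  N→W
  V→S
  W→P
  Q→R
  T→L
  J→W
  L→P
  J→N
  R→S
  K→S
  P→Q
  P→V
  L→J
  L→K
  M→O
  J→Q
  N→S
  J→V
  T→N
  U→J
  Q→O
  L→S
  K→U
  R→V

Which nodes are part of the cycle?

N, O, P, Q, W

DFS with gray/black marking from P:
P gray
  Q gray
    R gray
      V gray
        S gray
        S black
      V black
      R→S: S black — skip
    R black
    O gray
      N gray
        W gray
          W→P: P is gray → back edge
Back edge closes the cycle P → Q → O → N → W → P; its vertices are {N, O, P, Q, W}.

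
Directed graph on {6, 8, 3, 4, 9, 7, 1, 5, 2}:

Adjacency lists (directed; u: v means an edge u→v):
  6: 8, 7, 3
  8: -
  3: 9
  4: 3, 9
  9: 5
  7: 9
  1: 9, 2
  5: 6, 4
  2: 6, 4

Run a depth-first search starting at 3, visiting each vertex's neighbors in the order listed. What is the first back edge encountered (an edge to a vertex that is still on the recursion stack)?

DFS from 3 (visiting each vertex's neighbors in the order listed); mark gray on enter, black on exit:
3 gray
  9 gray
    5 gray
      6 gray
        8 gray
        8 black
        7 gray
          7→9: 9 is gray → back edge
First back edge: 7 → 9.

7→9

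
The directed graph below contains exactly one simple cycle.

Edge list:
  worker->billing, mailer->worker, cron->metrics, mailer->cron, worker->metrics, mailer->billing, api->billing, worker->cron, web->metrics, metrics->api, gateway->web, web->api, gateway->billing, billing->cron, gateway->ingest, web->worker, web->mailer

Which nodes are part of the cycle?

DFS with gray/black marking from api:
api gray
  billing gray
    cron gray
      metrics gray
        metrics→api: api is gray → back edge
Back edge closes the cycle api → billing → cron → metrics → api; its vertices are {api, cron, billing, metrics}.

api, cron, billing, metrics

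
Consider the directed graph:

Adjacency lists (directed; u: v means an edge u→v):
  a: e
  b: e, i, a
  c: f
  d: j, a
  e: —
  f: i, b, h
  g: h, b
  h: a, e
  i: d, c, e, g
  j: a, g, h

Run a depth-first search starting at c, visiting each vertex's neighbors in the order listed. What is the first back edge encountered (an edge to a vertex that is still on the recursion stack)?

DFS from c (visiting each vertex's neighbors in the order listed); mark gray on enter, black on exit:
c gray
  f gray
    i gray
      d gray
        j gray
          a gray
            e gray
            e black
          a black
          g gray
            h gray
              h→a: a black — skip
              h→e: e black — skip
            h black
            b gray
              b→e: e black — skip
              b→i: i is gray → back edge
First back edge: b → i.

b->i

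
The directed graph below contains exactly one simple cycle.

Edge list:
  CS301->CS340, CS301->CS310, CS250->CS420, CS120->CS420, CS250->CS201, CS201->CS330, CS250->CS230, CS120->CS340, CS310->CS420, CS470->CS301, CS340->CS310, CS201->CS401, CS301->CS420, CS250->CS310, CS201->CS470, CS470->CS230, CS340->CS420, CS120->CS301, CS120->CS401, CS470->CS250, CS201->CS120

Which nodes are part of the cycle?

DFS with gray/black marking from CS201:
CS201 gray
  CS330 gray
  CS330 black
  CS120 gray
    CS401 gray
    CS401 black
    CS340 gray
      CS310 gray
        CS420 gray
        CS420 black
      CS310 black
      CS340→CS420: CS420 black — skip
    CS340 black
    CS301 gray
      CS301→CS310: CS310 black — skip
      CS301→CS340: CS340 black — skip
      CS301→CS420: CS420 black — skip
    CS301 black
    CS120→CS420: CS420 black — skip
  CS120 black
  CS470 gray
    CS250 gray
      CS250→CS310: CS310 black — skip
      CS230 gray
      CS230 black
      CS250→CS201: CS201 is gray → back edge
Back edge closes the cycle CS201 → CS470 → CS250 → CS201; its vertices are {CS201, CS250, CS470}.

CS201, CS250, CS470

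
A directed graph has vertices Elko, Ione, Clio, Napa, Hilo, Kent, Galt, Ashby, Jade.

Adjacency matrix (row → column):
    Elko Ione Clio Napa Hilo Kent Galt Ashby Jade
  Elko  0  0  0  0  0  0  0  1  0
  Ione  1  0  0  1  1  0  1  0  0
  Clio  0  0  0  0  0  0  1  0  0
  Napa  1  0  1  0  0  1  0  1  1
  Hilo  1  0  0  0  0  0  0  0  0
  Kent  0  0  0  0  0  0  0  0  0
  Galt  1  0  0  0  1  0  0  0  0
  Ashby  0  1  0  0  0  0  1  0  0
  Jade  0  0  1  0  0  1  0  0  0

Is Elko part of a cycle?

Elko is on a cycle iff Elko can reach itself via ≥1 edge.
Elko → Ashby → Galt → Elko — yes.

Yes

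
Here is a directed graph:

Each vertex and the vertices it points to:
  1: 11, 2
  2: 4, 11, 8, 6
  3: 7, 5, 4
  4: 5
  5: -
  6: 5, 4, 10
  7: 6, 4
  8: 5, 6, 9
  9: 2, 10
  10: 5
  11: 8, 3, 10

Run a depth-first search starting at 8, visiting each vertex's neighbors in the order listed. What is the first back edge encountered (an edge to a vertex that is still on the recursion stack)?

DFS from 8 (visiting each vertex's neighbors in the order listed); mark gray on enter, black on exit:
8 gray
  5 gray
  5 black
  6 gray
    6→5: 5 black — skip
    4 gray
      4→5: 5 black — skip
    4 black
    10 gray
      10→5: 5 black — skip
    10 black
  6 black
  9 gray
    2 gray
      2→4: 4 black — skip
      11 gray
        11→8: 8 is gray → back edge
First back edge: 11 → 8.

11->8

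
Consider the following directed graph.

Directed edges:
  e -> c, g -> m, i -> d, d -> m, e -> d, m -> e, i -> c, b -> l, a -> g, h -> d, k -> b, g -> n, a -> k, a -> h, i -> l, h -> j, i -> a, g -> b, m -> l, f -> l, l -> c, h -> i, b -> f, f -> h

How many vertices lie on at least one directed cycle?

10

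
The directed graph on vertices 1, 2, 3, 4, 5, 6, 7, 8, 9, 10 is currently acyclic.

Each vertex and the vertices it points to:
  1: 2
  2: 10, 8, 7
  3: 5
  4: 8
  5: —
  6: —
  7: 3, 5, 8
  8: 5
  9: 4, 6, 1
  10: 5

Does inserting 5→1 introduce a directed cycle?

Adding 5→1 creates a cycle iff 1 can already reach 5.
Path from 1: 1 → 2 → 7 → 5.
So 1 → … → 5 → 1 is a cycle.

Yes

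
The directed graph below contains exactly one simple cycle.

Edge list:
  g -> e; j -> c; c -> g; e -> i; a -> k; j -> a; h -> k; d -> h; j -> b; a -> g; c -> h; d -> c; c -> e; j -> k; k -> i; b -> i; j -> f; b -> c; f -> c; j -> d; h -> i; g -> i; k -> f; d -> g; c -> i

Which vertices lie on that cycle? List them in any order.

c, f, h, k

DFS with gray/black marking from f:
f gray
  c gray
    e gray
      i gray
      i black
    e black
    h gray
      k gray
        k→i: i black — skip
        k→f: f is gray → back edge
Back edge closes the cycle f → c → h → k → f; its vertices are {c, f, h, k}.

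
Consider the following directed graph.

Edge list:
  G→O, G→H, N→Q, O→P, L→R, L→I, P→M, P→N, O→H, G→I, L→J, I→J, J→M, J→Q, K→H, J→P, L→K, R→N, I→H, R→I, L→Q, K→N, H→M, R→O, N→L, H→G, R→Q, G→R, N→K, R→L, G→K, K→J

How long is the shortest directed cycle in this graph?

2

For each vertex v, BFS finds the shortest path from v back to v.
The shortest such closed walk is G → H → G, length 2.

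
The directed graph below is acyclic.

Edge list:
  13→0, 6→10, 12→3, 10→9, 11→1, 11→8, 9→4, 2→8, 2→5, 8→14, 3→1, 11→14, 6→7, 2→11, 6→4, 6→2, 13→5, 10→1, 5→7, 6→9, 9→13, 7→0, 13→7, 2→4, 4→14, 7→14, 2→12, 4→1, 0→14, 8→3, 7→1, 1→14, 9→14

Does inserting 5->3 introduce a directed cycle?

No

Adding 5→3 creates a cycle iff 3 can already reach 5.
Explore from 3: no path reaches 5. The graph stays acyclic.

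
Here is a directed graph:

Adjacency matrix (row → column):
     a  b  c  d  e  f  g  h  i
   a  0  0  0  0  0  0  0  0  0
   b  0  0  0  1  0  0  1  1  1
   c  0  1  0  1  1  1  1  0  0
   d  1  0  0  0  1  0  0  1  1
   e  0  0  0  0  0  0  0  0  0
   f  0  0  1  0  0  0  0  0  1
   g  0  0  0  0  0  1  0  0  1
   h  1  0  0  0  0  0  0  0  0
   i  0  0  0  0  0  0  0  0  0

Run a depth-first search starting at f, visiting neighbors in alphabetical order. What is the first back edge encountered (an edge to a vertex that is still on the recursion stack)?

DFS from f (visiting neighbors in alphabetical order); mark gray on enter, black on exit:
f gray
  c gray
    b gray
      d gray
        a gray
        a black
        e gray
        e black
        h gray
          h→a: a black — skip
        h black
        i gray
        i black
      d black
      g gray
        g→f: f is gray → back edge
First back edge: g → f.

g→f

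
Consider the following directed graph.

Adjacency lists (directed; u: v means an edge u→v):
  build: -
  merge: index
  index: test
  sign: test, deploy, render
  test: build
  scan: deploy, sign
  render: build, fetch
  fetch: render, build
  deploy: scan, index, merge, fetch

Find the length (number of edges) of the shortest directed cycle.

2

For each vertex v, BFS finds the shortest path from v back to v.
The shortest such closed walk is deploy → scan → deploy, length 2.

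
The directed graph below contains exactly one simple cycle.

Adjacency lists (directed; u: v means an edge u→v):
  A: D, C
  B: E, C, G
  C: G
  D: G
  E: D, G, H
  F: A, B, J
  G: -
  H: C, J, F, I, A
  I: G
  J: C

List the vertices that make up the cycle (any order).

DFS with gray/black marking from H:
H gray
  C gray
    G gray
    G black
  C black
  J gray
    J→C: C black — skip
  J black
  F gray
    A gray
      D gray
        D→G: G black — skip
      D black
      A→C: C black — skip
    A black
    B gray
      E gray
        E→D: D black — skip
        E→G: G black — skip
        E→H: H is gray → back edge
Back edge closes the cycle H → F → B → E → H; its vertices are {B, E, F, H}.

B, E, F, H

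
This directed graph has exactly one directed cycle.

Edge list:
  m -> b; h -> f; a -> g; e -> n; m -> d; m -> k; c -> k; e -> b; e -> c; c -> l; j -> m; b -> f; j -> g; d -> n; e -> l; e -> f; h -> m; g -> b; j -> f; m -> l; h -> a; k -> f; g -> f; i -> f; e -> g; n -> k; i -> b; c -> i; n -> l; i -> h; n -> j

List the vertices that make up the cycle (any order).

DFS with gray/black marking from n:
n gray
  k gray
    f gray
    f black
  k black
  j gray
    j→f: f black — skip
    m gray
      b gray
        b→f: f black — skip
      b black
      m→k: k black — skip
      d gray
        d→n: n is gray → back edge
Back edge closes the cycle n → j → m → d → n; its vertices are {d, j, m, n}.

d, j, m, n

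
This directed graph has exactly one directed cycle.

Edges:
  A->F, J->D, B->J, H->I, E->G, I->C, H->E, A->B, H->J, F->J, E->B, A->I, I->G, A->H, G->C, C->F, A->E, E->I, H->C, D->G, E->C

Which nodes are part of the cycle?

C, D, F, G, J

DFS with gray/black marking from F:
F gray
  J gray
    D gray
      G gray
        C gray
          C→F: F is gray → back edge
Back edge closes the cycle F → J → D → G → C → F; its vertices are {C, D, F, G, J}.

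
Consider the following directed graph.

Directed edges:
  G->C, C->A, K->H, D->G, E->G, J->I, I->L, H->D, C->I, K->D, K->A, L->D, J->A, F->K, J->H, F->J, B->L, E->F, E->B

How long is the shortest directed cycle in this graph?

For each vertex v, BFS finds the shortest path from v back to v.
The shortest such closed walk is G → C → I → L → D → G, length 5.

5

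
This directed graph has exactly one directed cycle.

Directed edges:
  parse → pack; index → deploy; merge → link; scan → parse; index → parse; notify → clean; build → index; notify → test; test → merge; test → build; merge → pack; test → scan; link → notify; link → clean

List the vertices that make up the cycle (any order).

link, test, merge, notify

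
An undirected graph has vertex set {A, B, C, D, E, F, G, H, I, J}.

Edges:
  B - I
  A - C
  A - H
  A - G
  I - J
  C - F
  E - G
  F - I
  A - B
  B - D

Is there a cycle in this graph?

Yes

DFS, tracking each vertex's parent; an edge to a visited non-parent vertex closes a cycle.
Start from C:
visit C (parent –)
  visit A (parent C)
    visit H (parent A)
      H–A: parent, skip
    visit B (parent A)
      visit D (parent B)
        D–B: parent, skip
      visit I (parent B)
        visit J (parent I)
          J–I: parent, skip
        visit F (parent I)
          F–I: parent, skip
          F–C: C visited and ≠ parent → cycle
Cycle: C – A – B – I – F – C.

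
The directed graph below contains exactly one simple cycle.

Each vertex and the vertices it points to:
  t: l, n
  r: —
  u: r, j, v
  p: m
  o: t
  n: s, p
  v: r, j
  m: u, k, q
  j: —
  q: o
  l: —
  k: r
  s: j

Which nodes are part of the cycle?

m, n, o, p, q, t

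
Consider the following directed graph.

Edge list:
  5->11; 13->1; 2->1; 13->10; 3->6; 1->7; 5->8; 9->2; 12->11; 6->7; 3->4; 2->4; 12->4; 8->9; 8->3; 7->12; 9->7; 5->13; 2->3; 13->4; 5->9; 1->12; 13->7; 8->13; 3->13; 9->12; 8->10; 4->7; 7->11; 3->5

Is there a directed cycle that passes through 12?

Yes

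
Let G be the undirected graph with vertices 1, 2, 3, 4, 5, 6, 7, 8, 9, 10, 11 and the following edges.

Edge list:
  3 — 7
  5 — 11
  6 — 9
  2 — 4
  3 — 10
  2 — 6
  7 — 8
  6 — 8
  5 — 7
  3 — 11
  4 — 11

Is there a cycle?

Yes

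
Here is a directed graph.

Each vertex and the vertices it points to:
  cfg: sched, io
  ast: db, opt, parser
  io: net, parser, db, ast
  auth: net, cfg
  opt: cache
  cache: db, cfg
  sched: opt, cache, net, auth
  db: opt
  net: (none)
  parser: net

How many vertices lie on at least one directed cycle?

8

A vertex is on a directed cycle iff it belongs to a strongly connected component of size ≥ 2 (or has a self-loop).
The vertices on cycles are {db, io, ast, cfg, opt, auth, cache, sched} — 8 in total.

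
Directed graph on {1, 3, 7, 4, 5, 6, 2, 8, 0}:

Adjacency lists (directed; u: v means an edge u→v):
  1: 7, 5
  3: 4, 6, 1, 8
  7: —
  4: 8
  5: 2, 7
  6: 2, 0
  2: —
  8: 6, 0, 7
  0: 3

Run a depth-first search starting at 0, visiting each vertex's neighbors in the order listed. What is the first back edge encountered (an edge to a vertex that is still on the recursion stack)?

6->0

DFS from 0 (visiting each vertex's neighbors in the order listed); mark gray on enter, black on exit:
0 gray
  3 gray
    4 gray
      8 gray
        6 gray
          2 gray
          2 black
          6→0: 0 is gray → back edge
First back edge: 6 → 0.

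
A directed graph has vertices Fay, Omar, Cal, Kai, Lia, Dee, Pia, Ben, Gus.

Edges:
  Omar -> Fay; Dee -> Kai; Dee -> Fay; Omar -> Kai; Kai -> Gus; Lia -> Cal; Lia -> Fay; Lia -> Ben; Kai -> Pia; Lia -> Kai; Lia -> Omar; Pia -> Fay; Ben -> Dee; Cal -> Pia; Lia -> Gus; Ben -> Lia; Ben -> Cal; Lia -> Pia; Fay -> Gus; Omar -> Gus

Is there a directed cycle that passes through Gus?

No

Gus lies on a cycle iff there is a path from Gus back to itself.
Exploring from Gus, it never reaches itself; equivalently, its strongly connected component is a singleton.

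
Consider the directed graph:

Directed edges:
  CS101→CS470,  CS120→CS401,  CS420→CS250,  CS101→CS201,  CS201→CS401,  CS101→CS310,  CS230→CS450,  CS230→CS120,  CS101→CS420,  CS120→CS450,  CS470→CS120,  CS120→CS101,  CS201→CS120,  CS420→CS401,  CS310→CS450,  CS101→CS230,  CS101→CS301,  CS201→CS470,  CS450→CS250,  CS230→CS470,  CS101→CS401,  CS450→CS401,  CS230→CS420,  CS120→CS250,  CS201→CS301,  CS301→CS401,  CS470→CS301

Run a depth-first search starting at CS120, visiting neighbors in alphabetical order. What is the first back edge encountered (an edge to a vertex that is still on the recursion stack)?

CS201→CS120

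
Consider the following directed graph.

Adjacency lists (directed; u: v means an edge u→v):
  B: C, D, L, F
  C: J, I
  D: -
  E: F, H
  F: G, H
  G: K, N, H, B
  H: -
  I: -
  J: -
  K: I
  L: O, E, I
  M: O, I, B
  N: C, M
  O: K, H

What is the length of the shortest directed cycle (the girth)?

For each vertex v, BFS finds the shortest path from v back to v.
The shortest such closed walk is B → F → G → B, length 3.

3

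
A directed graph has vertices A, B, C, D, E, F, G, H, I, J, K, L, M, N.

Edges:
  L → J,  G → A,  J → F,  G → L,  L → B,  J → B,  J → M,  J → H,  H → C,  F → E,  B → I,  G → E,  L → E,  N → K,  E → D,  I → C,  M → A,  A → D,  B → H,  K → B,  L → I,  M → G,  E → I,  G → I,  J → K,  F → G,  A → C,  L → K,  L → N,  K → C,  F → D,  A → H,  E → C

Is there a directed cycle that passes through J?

Yes

J is on a cycle iff J can reach itself via ≥1 edge.
J → F → G → L → J — yes.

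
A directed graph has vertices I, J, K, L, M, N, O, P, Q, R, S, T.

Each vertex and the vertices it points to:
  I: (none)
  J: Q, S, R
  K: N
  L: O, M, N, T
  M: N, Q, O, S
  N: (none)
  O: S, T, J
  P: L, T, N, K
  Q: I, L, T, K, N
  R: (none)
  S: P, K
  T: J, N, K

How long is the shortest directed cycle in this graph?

3

For each vertex v, BFS finds the shortest path from v back to v.
The shortest such closed walk is M → Q → L → M, length 3.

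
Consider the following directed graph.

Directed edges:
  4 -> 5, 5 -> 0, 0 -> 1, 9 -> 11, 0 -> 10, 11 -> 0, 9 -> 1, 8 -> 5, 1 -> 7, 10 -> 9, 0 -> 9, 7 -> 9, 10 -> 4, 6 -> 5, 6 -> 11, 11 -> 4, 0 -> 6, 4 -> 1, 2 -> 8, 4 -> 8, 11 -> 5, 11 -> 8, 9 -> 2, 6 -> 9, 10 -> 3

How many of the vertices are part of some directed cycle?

A vertex is on a directed cycle iff it belongs to a strongly connected component of size ≥ 2 (or has a self-loop).
The vertices on cycles are {0, 1, 2, 4, 5, 6, 7, 8, 9, 10, 11} — 11 in total.

11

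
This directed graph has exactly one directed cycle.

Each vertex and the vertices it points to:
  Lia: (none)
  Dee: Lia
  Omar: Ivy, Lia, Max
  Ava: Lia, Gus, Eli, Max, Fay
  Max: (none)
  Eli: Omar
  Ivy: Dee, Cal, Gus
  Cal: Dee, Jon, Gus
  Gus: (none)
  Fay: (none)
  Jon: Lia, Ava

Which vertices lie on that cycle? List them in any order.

DFS with gray/black marking from Ava:
Ava gray
  Lia gray
  Lia black
  Gus gray
  Gus black
  Eli gray
    Omar gray
      Ivy gray
        Dee gray
          Dee→Lia: Lia black — skip
        Dee black
        Cal gray
          Cal→Dee: Dee black — skip
          Jon gray
            Jon→Lia: Lia black — skip
            Jon→Ava: Ava is gray → back edge
Back edge closes the cycle Ava → Eli → Omar → Ivy → Cal → Jon → Ava; its vertices are {Ava, Cal, Eli, Ivy, Jon, Omar}.

Ava, Cal, Eli, Ivy, Jon, Omar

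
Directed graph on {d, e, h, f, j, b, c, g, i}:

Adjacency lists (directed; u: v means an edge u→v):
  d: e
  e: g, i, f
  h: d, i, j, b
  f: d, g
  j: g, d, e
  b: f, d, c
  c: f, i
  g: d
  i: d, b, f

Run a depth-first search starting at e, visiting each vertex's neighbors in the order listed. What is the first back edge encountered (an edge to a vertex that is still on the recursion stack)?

d->e

DFS from e (visiting each vertex's neighbors in the order listed); mark gray on enter, black on exit:
e gray
  g gray
    d gray
      d→e: e is gray → back edge
First back edge: d → e.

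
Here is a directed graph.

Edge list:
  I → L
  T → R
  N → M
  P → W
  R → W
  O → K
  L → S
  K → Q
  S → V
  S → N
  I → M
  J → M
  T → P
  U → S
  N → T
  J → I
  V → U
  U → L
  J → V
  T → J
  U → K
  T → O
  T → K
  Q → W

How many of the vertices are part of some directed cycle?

A vertex is on a directed cycle iff it belongs to a strongly connected component of size ≥ 2 (or has a self-loop).
The vertices on cycles are {I, J, L, N, S, T, U, V} — 8 in total.

8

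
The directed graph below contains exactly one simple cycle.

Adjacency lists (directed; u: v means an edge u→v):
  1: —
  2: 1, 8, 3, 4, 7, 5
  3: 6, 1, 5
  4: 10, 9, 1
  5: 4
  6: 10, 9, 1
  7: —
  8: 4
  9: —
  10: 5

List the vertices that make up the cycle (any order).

DFS with gray/black marking from 5:
5 gray
  4 gray
    10 gray
      10→5: 5 is gray → back edge
Back edge closes the cycle 5 → 4 → 10 → 5; its vertices are {4, 5, 10}.

4, 5, 10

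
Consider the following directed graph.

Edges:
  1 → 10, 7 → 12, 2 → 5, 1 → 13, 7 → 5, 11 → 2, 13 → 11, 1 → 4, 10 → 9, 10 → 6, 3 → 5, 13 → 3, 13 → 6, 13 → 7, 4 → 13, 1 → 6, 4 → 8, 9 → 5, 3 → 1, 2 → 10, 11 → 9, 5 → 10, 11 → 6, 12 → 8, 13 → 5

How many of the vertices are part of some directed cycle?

7

A vertex is on a directed cycle iff it belongs to a strongly connected component of size ≥ 2 (or has a self-loop).
The vertices on cycles are {1, 3, 4, 5, 9, 10, 13} — 7 in total.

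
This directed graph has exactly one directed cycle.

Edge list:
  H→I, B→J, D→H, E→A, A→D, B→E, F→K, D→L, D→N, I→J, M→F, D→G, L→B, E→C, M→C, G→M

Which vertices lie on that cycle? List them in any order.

DFS with gray/black marking from D:
D gray
  L gray
    B gray
      J gray
      J black
      E gray
        A gray
          A→D: D is gray → back edge
Back edge closes the cycle D → L → B → E → A → D; its vertices are {A, B, D, E, L}.

A, B, D, E, L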